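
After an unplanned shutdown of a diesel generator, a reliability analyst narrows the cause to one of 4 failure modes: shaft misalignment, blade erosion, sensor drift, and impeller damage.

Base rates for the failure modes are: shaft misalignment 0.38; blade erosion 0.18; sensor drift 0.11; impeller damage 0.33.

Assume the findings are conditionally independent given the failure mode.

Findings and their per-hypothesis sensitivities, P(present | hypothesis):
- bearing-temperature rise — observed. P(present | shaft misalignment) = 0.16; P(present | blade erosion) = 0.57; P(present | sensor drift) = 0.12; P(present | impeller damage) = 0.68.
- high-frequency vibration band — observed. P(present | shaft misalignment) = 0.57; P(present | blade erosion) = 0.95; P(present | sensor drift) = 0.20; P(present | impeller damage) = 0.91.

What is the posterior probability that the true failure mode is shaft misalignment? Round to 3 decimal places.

By Bayes' rule with conditional independence, the unnormalized weight for each hypothesis is prior × ∏ likelihoods:
  shaft misalignment: 0.38 × 0.16 × 0.57 = 0.034656
  blade erosion: 0.18 × 0.57 × 0.95 = 0.09747
  sensor drift: 0.11 × 0.12 × 0.20 = 0.00264
  impeller damage: 0.33 × 0.68 × 0.91 = 0.2042
The unnormalized weights sum to 0.33897.
P(shaft misalignment | evidence) = 0.034656 / 0.33897 ≈ 0.102.

0.102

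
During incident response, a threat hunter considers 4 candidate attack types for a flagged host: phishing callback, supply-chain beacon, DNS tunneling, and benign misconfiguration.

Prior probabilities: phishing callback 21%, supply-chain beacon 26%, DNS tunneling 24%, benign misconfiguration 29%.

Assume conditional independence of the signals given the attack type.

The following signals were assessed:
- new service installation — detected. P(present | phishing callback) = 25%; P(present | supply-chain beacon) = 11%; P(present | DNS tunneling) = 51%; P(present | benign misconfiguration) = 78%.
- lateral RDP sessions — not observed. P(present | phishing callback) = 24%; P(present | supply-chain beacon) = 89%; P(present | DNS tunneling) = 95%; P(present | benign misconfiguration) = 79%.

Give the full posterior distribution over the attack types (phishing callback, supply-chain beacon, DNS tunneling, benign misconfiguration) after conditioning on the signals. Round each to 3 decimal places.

For each hypothesis, the unnormalized posterior weight is prior × product of the signal likelihoods (using 1 − P(present | H) for each absent signal):
  phishing callback: 0.21 × 0.25 × (1 − 0.24) = 0.0399
  supply-chain beacon: 0.26 × 0.11 × (1 − 0.89) = 0.003146
  DNS tunneling: 0.24 × 0.51 × (1 − 0.95) = 0.00612
  benign misconfiguration: 0.29 × 0.78 × (1 − 0.79) = 0.047502
The unnormalized weights sum to 0.096668.
P(phishing callback | evidence) = 0.0399 / 0.096668 ≈ 0.413
P(supply-chain beacon | evidence) = 0.003146 / 0.096668 ≈ 0.033
P(DNS tunneling | evidence) = 0.00612 / 0.096668 ≈ 0.063
P(benign misconfiguration | evidence) = 0.047502 / 0.096668 ≈ 0.491

0.413, 0.033, 0.063, 0.491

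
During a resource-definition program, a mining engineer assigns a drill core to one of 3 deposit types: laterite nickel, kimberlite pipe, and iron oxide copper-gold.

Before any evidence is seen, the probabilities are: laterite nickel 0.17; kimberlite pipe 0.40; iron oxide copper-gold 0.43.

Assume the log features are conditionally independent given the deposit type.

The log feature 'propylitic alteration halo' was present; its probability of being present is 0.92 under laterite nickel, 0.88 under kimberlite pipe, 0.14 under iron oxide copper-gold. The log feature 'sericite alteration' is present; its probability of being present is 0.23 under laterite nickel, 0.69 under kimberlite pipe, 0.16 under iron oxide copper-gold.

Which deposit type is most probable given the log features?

kimberlite pipe

Multiply each prior by the joint likelihood of the log feature pattern:
  laterite nickel: 0.17 × 0.92 × 0.23 = 0.035972
  kimberlite pipe: 0.40 × 0.88 × 0.69 = 0.24288
  iron oxide copper-gold: 0.43 × 0.14 × 0.16 = 0.009632
The unnormalized weights sum to 0.28848.
P(laterite nickel | evidence) ≈ 0.035972 / 0.28848 ≈ 0.125
P(kimberlite pipe | evidence) ≈ 0.24288 / 0.28848 ≈ 0.842
P(iron oxide copper-gold | evidence) ≈ 0.009632 / 0.28848 ≈ 0.033
The largest is 0.842, so kimberlite pipe is most probable.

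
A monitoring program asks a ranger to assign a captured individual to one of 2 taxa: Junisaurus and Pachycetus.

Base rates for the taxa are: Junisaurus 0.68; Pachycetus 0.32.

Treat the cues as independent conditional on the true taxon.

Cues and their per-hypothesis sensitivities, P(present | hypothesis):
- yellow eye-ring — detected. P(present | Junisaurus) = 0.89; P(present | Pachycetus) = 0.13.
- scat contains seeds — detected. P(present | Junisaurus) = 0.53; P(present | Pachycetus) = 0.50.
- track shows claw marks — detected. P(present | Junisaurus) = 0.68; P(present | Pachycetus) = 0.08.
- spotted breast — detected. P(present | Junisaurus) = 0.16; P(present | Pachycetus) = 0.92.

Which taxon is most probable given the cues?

Multiply each prior by the joint likelihood of the cue pattern:
  Junisaurus: 0.68 × 0.89 × 0.53 × 0.68 × 0.16 = 0.034898
  Pachycetus: 0.32 × 0.13 × 0.50 × 0.08 × 0.92 = 0.0015309
The unnormalized weights sum to 0.036429.
P(Junisaurus | evidence) ≈ 0.034898 / 0.036429 ≈ 0.958
P(Pachycetus | evidence) ≈ 0.0015309 / 0.036429 ≈ 0.042
The largest is 0.958, so Junisaurus is most probable.

Junisaurus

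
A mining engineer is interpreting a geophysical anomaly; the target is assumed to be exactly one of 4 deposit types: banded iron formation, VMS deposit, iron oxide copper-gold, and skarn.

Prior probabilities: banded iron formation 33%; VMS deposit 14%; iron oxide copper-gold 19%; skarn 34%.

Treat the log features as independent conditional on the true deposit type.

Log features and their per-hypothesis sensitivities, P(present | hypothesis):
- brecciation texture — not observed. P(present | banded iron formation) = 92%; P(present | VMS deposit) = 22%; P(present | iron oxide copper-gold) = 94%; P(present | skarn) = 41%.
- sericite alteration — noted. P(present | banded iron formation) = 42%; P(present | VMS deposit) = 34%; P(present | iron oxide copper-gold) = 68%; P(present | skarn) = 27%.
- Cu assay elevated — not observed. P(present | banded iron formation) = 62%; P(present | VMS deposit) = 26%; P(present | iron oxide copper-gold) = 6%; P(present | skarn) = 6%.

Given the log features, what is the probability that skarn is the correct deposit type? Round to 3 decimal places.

Multiply each prior by the joint likelihood of the log feature pattern (using 1 − P(present | H) for each absent log feature):
  banded iron formation: 0.33 × (1 − 0.92) × 0.42 × (1 − 0.62) = 0.0042134
  VMS deposit: 0.14 × (1 − 0.22) × 0.34 × (1 − 0.26) = 0.027475
  iron oxide copper-gold: 0.19 × (1 − 0.94) × 0.68 × (1 − 0.06) = 0.0072869
  skarn: 0.34 × (1 − 0.41) × 0.27 × (1 − 0.06) = 0.050912
Marginal likelihood of the evidence = 0.089887.
P(skarn | evidence) = 0.050912 / 0.089887 ≈ 0.566.

0.566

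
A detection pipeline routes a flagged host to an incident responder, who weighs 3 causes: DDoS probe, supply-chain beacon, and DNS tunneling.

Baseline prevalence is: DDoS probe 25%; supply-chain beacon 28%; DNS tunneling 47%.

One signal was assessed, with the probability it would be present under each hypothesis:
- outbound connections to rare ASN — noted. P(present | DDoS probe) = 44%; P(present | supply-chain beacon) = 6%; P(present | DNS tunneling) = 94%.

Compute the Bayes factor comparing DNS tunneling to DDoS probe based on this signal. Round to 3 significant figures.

The Bayes factor is the ratio of the two likelihoods.
  DNS tunneling: 0.94
  DDoS probe: 0.44
Bayes factor = 0.94 / 0.44 ≈ 2.14

2.14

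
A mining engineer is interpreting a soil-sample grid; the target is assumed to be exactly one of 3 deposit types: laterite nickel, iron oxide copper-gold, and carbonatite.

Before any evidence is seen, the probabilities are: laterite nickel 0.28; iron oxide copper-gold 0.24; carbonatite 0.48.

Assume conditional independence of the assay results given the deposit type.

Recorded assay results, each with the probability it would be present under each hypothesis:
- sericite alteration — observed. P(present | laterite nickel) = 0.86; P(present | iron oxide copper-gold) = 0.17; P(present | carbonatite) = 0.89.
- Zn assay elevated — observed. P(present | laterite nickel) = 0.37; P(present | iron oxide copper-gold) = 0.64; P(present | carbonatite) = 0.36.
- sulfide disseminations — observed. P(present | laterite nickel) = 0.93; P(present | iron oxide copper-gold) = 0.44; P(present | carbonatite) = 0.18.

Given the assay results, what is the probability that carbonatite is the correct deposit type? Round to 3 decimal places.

0.227

By Bayes' rule with conditional independence, the unnormalized weight for each hypothesis is prior × ∏ likelihoods:
  laterite nickel: 0.28 × 0.86 × 0.37 × 0.93 = 0.082859
  iron oxide copper-gold: 0.24 × 0.17 × 0.64 × 0.44 = 0.011489
  carbonatite: 0.48 × 0.89 × 0.36 × 0.18 = 0.027683
The unnormalized weights sum to 0.12203.
P(carbonatite | evidence) = 0.027683 / 0.12203 ≈ 0.227.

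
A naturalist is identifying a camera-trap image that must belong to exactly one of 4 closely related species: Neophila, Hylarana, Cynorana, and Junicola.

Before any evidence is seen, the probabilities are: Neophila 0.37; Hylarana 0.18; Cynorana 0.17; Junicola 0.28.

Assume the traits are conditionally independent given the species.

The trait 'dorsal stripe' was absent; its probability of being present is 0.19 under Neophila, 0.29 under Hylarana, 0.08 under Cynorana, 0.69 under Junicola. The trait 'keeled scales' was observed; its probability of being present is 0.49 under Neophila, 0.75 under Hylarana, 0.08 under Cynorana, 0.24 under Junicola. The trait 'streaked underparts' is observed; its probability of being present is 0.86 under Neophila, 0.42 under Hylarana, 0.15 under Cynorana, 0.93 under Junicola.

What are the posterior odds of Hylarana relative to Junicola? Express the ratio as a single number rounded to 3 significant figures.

Unnormalized posterior weight (prior times the trait likelihoods) for each of the two hypotheses (using 1 − P(present | H) for each absent trait):
  Hylarana: 0.18 × (1 − 0.29) × 0.75 × 0.42 = 0.040257
  Junicola: 0.28 × (1 − 0.69) × 0.24 × 0.93 = 0.019374
Posterior odds = 0.040257 / 0.019374 ≈ 2.08.

2.08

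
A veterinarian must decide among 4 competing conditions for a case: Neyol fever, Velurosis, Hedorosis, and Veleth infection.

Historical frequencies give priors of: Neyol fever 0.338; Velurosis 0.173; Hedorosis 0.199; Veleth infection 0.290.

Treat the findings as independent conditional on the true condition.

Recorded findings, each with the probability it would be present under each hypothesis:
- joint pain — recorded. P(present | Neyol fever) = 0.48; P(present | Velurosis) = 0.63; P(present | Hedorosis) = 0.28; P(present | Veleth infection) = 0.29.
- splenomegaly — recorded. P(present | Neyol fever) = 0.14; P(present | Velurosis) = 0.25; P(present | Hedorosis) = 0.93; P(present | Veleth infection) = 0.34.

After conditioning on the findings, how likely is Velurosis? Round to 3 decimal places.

By Bayes' rule with conditional independence, the unnormalized weight for each hypothesis is prior × ∏ likelihoods:
  Neyol fever: 0.338 × 0.48 × 0.14 = 0.022714
  Velurosis: 0.173 × 0.63 × 0.25 = 0.027247
  Hedorosis: 0.199 × 0.28 × 0.93 = 0.05182
  Veleth infection: 0.290 × 0.29 × 0.34 = 0.028594
Marginal likelihood of the evidence = 0.13037.
P(Velurosis | evidence) = 0.027247 / 0.13037 ≈ 0.209.

0.209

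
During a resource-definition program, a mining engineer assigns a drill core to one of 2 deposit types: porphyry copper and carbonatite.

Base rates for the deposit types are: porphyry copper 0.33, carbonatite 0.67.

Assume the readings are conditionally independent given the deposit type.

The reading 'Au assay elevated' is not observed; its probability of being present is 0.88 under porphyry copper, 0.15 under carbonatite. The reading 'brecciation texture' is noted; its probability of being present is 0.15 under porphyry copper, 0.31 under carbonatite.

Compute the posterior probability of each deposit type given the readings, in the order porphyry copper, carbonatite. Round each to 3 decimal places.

0.033, 0.967

By Bayes' rule with conditional independence, the unnormalized weight for each hypothesis is prior × ∏ likelihoods (using 1 − P(present | H) for each absent reading):
  porphyry copper: 0.33 × (1 − 0.88) × 0.15 = 0.00594
  carbonatite: 0.67 × (1 − 0.15) × 0.31 = 0.17655
Marginal likelihood of the evidence = 0.18249.
P(porphyry copper | evidence) = 0.00594 / 0.18249 ≈ 0.033
P(carbonatite | evidence) = 0.17655 / 0.18249 ≈ 0.967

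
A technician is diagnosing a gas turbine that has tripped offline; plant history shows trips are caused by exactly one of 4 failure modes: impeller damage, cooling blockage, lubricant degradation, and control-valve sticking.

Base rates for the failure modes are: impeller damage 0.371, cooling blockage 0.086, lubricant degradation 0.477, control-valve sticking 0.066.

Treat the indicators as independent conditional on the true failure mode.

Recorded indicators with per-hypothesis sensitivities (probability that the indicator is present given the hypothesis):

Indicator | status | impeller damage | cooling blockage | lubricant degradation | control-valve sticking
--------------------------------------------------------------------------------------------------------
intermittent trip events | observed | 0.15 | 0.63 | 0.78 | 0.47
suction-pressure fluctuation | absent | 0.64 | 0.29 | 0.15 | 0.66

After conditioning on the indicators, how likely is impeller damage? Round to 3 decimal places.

Multiply each prior by the joint likelihood of the indicator pattern (using 1 − P(present | H) for each absent indicator):
  impeller damage: 0.371 × 0.15 × (1 − 0.64) = 0.020034
  cooling blockage: 0.086 × 0.63 × (1 − 0.29) = 0.038468
  lubricant degradation: 0.477 × 0.78 × (1 − 0.15) = 0.31625
  control-valve sticking: 0.066 × 0.47 × (1 − 0.66) = 0.010547
Normalizing constant Z = 0.020034 + 0.038468 + 0.31625 + 0.010547 = 0.3853.
P(impeller damage | evidence) = 0.020034 / 0.3853 ≈ 0.052.

0.052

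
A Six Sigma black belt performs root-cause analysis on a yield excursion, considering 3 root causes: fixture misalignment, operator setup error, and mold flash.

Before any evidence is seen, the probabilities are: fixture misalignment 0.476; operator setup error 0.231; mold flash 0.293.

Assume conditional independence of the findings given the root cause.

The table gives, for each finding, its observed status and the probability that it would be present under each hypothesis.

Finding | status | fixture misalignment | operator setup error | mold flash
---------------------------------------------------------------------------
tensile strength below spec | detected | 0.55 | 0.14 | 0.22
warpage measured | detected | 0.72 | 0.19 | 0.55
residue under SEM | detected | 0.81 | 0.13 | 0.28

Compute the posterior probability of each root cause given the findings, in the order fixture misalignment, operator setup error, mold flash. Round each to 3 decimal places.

0.934, 0.005, 0.061

For each hypothesis, the unnormalized posterior weight is prior × product of the finding likelihoods:
  fixture misalignment: 0.476 × 0.55 × 0.72 × 0.81 = 0.15268
  operator setup error: 0.231 × 0.14 × 0.19 × 0.13 = 0.0007988
  mold flash: 0.293 × 0.22 × 0.55 × 0.28 = 0.0099268
The unnormalized weights sum to 0.16341.
P(fixture misalignment | evidence) = 0.15268 / 0.16341 ≈ 0.934
P(operator setup error | evidence) = 0.0007988 / 0.16341 ≈ 0.005
P(mold flash | evidence) = 0.0099268 / 0.16341 ≈ 0.061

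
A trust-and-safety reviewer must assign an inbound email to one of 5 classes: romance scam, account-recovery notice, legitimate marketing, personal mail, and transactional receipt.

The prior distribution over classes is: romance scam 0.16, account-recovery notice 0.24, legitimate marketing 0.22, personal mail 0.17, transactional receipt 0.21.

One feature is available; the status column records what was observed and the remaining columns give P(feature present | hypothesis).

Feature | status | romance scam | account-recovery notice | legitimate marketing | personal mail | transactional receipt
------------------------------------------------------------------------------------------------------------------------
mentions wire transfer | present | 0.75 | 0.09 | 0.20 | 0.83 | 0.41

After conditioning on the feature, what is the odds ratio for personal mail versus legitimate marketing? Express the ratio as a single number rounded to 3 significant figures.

3.21

Posterior odds equal prior odds times the likelihood ratio; only the two competing hypotheses matter.
  personal mail: 0.17 × 0.83 = 0.1411
  legitimate marketing: 0.22 × 0.20 = 0.044
Posterior odds = 0.1411 / 0.044 ≈ 3.21.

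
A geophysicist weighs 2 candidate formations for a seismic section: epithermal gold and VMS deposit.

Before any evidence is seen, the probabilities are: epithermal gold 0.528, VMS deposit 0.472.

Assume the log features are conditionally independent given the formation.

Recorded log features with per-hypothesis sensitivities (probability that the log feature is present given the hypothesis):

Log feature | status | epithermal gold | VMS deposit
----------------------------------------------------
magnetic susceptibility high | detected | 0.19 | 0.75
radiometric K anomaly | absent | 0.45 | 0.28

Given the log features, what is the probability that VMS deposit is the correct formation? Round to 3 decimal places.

0.822

For each hypothesis, the unnormalized posterior weight is prior × product of the log feature likelihoods (using 1 − P(present | H) for each absent log feature):
  epithermal gold: 0.528 × 0.19 × (1 − 0.45) = 0.055176
  VMS deposit: 0.472 × 0.75 × (1 − 0.28) = 0.25488
Normalizing constant Z = 0.055176 + 0.25488 = 0.31006.
P(VMS deposit | evidence) = 0.25488 / 0.31006 ≈ 0.822.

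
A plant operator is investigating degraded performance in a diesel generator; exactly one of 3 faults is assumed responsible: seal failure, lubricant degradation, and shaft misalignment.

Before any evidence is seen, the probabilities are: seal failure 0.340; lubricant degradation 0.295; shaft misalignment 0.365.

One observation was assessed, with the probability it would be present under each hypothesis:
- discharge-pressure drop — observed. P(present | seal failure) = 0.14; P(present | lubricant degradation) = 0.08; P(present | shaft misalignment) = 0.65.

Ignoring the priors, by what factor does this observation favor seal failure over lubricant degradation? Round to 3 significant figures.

Likelihood of this observation under each hypothesis:
  seal failure: 0.14
  lubricant degradation: 0.08
Bayes factor = 0.14 / 0.08 ≈ 1.75

1.75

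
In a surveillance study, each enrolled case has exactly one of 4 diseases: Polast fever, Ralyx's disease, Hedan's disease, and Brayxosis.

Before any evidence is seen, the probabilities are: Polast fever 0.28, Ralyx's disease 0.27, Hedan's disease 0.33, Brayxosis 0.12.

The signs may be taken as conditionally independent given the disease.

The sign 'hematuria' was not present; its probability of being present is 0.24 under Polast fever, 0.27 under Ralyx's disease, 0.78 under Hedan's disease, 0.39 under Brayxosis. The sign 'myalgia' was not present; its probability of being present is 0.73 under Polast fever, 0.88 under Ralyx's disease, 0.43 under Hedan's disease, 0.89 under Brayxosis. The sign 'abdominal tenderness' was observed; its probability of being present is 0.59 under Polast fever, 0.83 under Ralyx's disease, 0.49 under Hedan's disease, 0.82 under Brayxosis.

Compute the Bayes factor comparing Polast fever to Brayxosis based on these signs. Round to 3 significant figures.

2.20

Take the product of per-sign likelihoods under each hypothesis (using 1 − P(present | H) for each absent sign), then divide.
  Polast fever: (1 − 0.24) × (1 − 0.73) × 0.59 = 0.12107
  Brayxosis: (1 − 0.39) × (1 − 0.89) × 0.82 = 0.055022
Bayes factor = 0.12107 / 0.055022 ≈ 2.20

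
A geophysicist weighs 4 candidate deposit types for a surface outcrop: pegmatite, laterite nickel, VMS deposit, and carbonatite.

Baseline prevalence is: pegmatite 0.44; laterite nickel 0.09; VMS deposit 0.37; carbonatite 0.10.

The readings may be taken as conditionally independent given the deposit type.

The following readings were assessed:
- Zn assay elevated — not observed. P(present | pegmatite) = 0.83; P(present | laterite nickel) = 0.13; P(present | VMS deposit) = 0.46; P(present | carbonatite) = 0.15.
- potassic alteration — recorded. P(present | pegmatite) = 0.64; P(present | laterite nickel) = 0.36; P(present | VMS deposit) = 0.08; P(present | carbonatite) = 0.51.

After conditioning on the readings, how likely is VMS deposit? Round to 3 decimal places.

0.118

Multiply each prior by the joint likelihood of the reading pattern (using 1 − P(present | H) for each absent reading):
  pegmatite: 0.44 × (1 − 0.83) × 0.64 = 0.047872
  laterite nickel: 0.09 × (1 − 0.13) × 0.36 = 0.028188
  VMS deposit: 0.37 × (1 − 0.46) × 0.08 = 0.015984
  carbonatite: 0.10 × (1 − 0.15) × 0.51 = 0.04335
Normalizing constant Z = 0.047872 + 0.028188 + 0.015984 + 0.04335 = 0.13539.
P(VMS deposit | evidence) = 0.015984 / 0.13539 ≈ 0.118.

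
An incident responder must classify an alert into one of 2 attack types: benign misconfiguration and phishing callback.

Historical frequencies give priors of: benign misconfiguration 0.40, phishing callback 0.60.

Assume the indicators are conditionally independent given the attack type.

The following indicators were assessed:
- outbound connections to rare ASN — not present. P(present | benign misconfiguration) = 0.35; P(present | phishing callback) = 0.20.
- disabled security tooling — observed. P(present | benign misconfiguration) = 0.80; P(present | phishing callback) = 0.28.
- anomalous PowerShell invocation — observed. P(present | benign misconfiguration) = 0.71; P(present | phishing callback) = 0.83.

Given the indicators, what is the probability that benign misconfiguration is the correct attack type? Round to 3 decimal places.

0.570

By Bayes' rule with conditional independence, the unnormalized weight for each hypothesis is prior × ∏ likelihoods (using 1 − P(present | H) for each absent indicator):
  benign misconfiguration: 0.40 × (1 − 0.35) × 0.80 × 0.71 = 0.14768
  phishing callback: 0.60 × (1 − 0.20) × 0.28 × 0.83 = 0.11155
Marginal likelihood of the evidence = 0.25923.
P(benign misconfiguration | evidence) = 0.14768 / 0.25923 ≈ 0.570.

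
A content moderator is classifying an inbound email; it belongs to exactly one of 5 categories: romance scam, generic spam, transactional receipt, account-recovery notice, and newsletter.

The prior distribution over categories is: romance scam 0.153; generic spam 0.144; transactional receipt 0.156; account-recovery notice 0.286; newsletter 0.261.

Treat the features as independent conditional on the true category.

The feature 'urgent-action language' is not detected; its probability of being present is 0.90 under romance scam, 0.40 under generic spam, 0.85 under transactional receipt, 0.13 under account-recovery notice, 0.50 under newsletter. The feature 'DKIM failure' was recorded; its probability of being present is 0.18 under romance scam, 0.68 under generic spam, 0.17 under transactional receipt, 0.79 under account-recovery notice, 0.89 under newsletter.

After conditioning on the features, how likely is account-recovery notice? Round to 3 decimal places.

For each hypothesis, the unnormalized posterior weight is prior × product of the feature likelihoods (using 1 − P(present | H) for each absent feature):
  romance scam: 0.153 × (1 − 0.90) × 0.18 = 0.002754
  generic spam: 0.144 × (1 − 0.40) × 0.68 = 0.058752
  transactional receipt: 0.156 × (1 − 0.85) × 0.17 = 0.003978
  account-recovery notice: 0.286 × (1 − 0.13) × 0.79 = 0.19657
  newsletter: 0.261 × (1 − 0.50) × 0.89 = 0.11615
The unnormalized weights sum to 0.3782.
P(account-recovery notice | evidence) = 0.19657 / 0.3782 ≈ 0.520.

0.520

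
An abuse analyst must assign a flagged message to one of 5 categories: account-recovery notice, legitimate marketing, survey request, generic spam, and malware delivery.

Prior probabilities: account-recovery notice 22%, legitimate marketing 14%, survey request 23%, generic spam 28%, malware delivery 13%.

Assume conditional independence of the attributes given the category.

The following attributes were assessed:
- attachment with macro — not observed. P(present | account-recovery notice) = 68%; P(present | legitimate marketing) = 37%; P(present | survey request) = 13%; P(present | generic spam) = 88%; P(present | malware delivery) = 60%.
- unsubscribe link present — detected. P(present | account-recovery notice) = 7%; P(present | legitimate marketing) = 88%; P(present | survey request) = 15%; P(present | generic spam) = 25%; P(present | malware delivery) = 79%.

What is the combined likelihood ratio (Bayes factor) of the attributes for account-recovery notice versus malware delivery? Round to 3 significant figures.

0.0709

The Bayes factor is the ratio of the joint likelihoods of the attribute pattern under the two hypotheses (using 1 − P(present | H) for each absent attribute).
  account-recovery notice: (1 − 0.68) × 0.07 = 0.0224
  malware delivery: (1 − 0.60) × 0.79 = 0.316
Bayes factor = 0.0224 / 0.316 ≈ 0.0709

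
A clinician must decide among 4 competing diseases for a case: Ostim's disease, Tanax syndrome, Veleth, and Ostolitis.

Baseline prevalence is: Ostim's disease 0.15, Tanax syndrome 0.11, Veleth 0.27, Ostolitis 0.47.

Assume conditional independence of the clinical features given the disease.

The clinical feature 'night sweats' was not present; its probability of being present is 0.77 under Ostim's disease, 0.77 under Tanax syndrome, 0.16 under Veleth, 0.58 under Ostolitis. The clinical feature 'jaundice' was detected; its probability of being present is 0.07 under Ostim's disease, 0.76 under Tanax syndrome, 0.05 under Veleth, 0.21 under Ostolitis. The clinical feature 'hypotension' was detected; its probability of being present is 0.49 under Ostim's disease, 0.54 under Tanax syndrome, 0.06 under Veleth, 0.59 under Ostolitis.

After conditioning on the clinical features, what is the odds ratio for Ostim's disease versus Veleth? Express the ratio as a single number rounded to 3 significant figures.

Posterior odds equal prior odds times the likelihood ratio; only the two competing hypotheses matter (using 1 − P(present | H) for each absent clinical feature).
  Ostim's disease: 0.15 × (1 − 0.77) × 0.07 × 0.49 = 0.0011833
  Veleth: 0.27 × (1 − 0.16) × 0.05 × 0.06 = 0.0006804
Odds(Ostim's disease : Veleth) = 0.0011833 / 0.0006804 ≈ 1.74.

1.74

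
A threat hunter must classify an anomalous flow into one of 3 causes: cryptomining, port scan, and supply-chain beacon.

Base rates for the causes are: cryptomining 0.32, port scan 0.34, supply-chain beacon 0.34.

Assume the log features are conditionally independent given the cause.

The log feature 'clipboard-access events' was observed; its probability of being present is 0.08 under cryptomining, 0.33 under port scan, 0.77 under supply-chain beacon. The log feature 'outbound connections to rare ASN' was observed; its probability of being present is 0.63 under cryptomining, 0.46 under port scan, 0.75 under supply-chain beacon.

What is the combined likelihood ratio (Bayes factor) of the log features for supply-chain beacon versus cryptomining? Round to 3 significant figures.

11.5

The Bayes factor is the ratio of the joint likelihoods of the log feature pattern under the two hypotheses.
  supply-chain beacon: 0.77 × 0.75 = 0.5775
  cryptomining: 0.08 × 0.63 = 0.0504
Bayes factor = 0.5775 / 0.0504 ≈ 11.5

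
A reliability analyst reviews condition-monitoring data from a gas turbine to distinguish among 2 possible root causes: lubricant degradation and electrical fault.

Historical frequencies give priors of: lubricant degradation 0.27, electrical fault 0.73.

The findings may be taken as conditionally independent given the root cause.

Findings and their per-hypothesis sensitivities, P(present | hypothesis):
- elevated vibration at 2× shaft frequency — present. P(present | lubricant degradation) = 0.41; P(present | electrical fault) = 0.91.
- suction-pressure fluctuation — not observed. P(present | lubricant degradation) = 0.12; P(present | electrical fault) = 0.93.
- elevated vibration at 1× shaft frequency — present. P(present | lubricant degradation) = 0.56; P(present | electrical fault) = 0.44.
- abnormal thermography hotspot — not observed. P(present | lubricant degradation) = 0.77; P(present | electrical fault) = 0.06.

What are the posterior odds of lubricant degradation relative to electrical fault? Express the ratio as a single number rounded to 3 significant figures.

Posterior odds equal prior odds times the likelihood ratio; only the two competing hypotheses matter (using 1 − P(present | H) for each absent finding).
  lubricant degradation: 0.27 × 0.41 × (1 − 0.12) × 0.56 × (1 − 0.77) = 0.012547
  electrical fault: 0.73 × 0.91 × (1 − 0.93) × 0.44 × (1 − 0.06) = 0.019233
Posterior odds = 0.012547 / 0.019233 ≈ 0.652.

0.652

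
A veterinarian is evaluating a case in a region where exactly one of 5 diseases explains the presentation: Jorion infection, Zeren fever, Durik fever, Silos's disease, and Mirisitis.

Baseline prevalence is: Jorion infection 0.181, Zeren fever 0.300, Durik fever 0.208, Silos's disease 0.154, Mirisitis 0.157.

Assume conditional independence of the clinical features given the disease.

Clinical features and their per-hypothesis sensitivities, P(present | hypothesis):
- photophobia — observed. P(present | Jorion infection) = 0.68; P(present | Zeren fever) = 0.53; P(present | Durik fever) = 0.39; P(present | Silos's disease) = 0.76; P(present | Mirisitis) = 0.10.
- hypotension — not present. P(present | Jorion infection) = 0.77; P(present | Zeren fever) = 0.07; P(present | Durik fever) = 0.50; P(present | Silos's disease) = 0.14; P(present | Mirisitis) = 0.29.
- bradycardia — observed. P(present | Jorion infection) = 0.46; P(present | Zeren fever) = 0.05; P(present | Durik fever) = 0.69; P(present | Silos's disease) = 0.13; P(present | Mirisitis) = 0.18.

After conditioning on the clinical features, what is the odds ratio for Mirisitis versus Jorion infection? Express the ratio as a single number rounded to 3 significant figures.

0.154

Posterior odds equal prior odds times the likelihood ratio; only the two competing hypotheses matter (using 1 − P(present | H) for each absent clinical feature).
  Mirisitis: 0.157 × 0.10 × (1 − 0.29) × 0.18 = 0.0020065
  Jorion infection: 0.181 × 0.68 × (1 − 0.77) × 0.46 = 0.013022
Posterior odds = 0.0020065 / 0.013022 ≈ 0.154.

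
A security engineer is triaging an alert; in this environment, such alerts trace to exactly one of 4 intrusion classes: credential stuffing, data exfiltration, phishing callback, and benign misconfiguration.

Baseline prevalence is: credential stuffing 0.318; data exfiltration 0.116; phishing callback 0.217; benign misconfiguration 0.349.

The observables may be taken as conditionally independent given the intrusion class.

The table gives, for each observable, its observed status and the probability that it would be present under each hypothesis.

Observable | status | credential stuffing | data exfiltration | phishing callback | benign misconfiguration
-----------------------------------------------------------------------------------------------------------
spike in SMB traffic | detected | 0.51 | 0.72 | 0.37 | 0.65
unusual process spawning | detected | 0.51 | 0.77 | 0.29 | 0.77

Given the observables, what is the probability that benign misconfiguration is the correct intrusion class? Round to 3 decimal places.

For each hypothesis, the unnormalized posterior weight is prior × product of the observable likelihoods:
  credential stuffing: 0.318 × 0.51 × 0.51 = 0.082712
  data exfiltration: 0.116 × 0.72 × 0.77 = 0.06431
  phishing callback: 0.217 × 0.37 × 0.29 = 0.023284
  benign misconfiguration: 0.349 × 0.65 × 0.77 = 0.17467
The unnormalized weights sum to 0.34498.
P(benign misconfiguration | evidence) = 0.17467 / 0.34498 ≈ 0.506.

0.506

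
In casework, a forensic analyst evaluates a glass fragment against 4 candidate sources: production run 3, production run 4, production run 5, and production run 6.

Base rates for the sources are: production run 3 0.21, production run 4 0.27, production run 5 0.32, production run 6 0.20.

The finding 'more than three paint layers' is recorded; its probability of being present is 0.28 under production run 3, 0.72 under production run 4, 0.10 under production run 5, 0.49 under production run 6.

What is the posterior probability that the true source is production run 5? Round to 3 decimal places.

For each hypothesis, the unnormalized posterior weight is prior × likelihood:
  production run 3: 0.21 × 0.28 = 0.0588
  production run 4: 0.27 × 0.72 = 0.1944
  production run 5: 0.32 × 0.10 = 0.032
  production run 6: 0.20 × 0.49 = 0.098
The unnormalized weights sum to 0.3832.
P(production run 5 | evidence) = 0.032 / 0.3832 ≈ 0.084.

0.084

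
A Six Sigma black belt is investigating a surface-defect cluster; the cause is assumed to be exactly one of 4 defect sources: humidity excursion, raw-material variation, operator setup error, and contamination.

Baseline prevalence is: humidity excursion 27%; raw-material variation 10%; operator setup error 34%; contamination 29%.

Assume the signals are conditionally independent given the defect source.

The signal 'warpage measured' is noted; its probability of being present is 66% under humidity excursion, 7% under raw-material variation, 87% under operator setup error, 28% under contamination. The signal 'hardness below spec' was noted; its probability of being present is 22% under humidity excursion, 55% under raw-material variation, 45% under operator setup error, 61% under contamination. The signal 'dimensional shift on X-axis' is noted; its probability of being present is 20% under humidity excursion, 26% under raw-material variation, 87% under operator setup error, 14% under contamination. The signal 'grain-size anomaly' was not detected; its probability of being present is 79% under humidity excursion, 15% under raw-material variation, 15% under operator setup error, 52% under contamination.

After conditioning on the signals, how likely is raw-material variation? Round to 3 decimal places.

Multiply each prior by the joint likelihood of the signal pattern (using 1 − P(present | H) for each absent signal):
  humidity excursion: 0.27 × 0.66 × 0.22 × 0.20 × (1 − 0.79) = 0.0016466
  raw-material variation: 0.10 × 0.07 × 0.55 × 0.26 × (1 − 0.15) = 0.00085085
  operator setup error: 0.34 × 0.87 × 0.45 × 0.87 × (1 − 0.15) = 0.098435
  contamination: 0.29 × 0.28 × 0.61 × 0.14 × (1 − 0.52) = 0.0033286
Marginal likelihood of the evidence = 0.10426.
P(raw-material variation | evidence) = 0.00085085 / 0.10426 ≈ 0.008.

0.008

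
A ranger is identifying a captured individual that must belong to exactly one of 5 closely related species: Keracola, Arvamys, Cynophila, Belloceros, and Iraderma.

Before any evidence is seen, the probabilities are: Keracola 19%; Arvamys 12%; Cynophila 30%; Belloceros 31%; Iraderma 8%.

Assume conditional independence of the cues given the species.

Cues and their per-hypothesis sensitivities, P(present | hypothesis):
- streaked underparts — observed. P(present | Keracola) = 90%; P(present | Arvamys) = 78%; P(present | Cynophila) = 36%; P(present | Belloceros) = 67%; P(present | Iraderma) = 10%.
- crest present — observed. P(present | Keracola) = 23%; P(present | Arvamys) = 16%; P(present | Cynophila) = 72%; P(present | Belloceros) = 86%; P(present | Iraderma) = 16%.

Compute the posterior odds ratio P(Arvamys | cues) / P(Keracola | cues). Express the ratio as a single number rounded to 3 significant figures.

0.381

The normalizing constant cancels in an odds ratio, so compute prior × likelihood for the two hypotheses only:
  Arvamys: 0.12 × 0.78 × 0.16 = 0.014976
  Keracola: 0.19 × 0.90 × 0.23 = 0.03933
Posterior odds = 0.014976 / 0.03933 ≈ 0.381.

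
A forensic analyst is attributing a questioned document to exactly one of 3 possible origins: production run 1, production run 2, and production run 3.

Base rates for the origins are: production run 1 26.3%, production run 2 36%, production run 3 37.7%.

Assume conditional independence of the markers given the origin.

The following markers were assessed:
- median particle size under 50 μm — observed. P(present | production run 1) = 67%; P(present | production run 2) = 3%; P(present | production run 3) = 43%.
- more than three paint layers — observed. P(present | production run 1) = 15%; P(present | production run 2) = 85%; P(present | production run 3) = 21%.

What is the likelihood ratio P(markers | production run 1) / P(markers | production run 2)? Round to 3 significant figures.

The Bayes factor is the ratio of the joint likelihoods of the marker pattern under the two hypotheses.
  production run 1: 0.67 × 0.15 = 0.1005
  production run 2: 0.03 × 0.85 = 0.0255
Bayes factor = 0.1005 / 0.0255 ≈ 3.94

3.94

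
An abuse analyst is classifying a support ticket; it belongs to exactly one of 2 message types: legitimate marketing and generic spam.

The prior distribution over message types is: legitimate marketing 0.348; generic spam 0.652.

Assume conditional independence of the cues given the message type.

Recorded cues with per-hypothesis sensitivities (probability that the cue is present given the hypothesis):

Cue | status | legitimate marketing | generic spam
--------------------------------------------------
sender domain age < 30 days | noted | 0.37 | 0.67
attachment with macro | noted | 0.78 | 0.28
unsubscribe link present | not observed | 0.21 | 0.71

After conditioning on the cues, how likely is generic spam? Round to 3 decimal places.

For each hypothesis, the unnormalized posterior weight is prior × product of the cue likelihoods (using 1 − P(present | H) for each absent cue):
  legitimate marketing: 0.348 × 0.37 × 0.78 × (1 − 0.21) = 0.079342
  generic spam: 0.652 × 0.67 × 0.28 × (1 − 0.71) = 0.035471
Marginal likelihood of the evidence = 0.11481.
P(generic spam | evidence) = 0.035471 / 0.11481 ≈ 0.309.

0.309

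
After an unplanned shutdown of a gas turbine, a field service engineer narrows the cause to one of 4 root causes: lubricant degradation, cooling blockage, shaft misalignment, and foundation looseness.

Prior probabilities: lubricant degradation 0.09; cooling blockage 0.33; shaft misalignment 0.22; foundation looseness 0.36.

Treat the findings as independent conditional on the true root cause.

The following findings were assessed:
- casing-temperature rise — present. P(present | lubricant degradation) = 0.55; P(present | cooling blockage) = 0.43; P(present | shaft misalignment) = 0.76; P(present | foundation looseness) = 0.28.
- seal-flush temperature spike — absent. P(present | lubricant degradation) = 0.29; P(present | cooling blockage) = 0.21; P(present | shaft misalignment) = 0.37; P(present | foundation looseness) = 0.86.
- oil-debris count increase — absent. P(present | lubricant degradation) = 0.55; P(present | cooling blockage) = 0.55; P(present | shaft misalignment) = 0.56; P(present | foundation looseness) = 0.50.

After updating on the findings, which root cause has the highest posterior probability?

Multiply each prior by the joint likelihood of the evidence pattern (using 1 − P(present | H) for each absent finding):
  lubricant degradation: 0.09 × 0.55 × (1 − 0.29) × (1 − 0.55) = 0.015815
  cooling blockage: 0.33 × 0.43 × (1 − 0.21) × (1 − 0.55) = 0.050445
  shaft misalignment: 0.22 × 0.76 × (1 − 0.37) × (1 − 0.56) = 0.046348
  foundation looseness: 0.36 × 0.28 × (1 − 0.86) × (1 − 0.50) = 0.007056
Normalizing constant Z = 0.015815 + 0.050445 + 0.046348 + 0.007056 = 0.11966.
P(lubricant degradation | evidence) ≈ 0.015815 / 0.11966 ≈ 0.132
P(cooling blockage | evidence) ≈ 0.050445 / 0.11966 ≈ 0.422
P(shaft misalignment | evidence) ≈ 0.046348 / 0.11966 ≈ 0.387
P(foundation looseness | evidence) ≈ 0.007056 / 0.11966 ≈ 0.059
The largest is 0.422, so cooling blockage is most probable.

cooling blockage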